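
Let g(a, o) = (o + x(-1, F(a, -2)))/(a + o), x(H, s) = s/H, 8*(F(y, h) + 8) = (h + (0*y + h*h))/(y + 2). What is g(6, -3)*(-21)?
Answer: -1113/32 ≈ -34.781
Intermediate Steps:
F(y, h) = -8 + (h + h²)/(8*(2 + y)) (F(y, h) = -8 + ((h + (0*y + h*h))/(y + 2))/8 = -8 + ((h + (0 + h²))/(2 + y))/8 = -8 + ((h + h²)/(2 + y))/8 = -8 + (h + h²)/(8*(2 + y)))
g(a, o) = (o - (-126 - 64*a)/(8*(2 + a)))/(a + o) (g(a, o) = (o + ((-128 - 2 + (-2)² - 64*a)/(8*(2 + a)))/(-1))/(a + o) = (o + ((-128 - 2 + 4 - 64*a)/(8*(2 + a)))*(-1))/(a + o) = (o + ((-126 - 64*a)/(8*(2 + a)))*(-1))/(a + o) = (o - (-126 - 64*a)/(8*(2 + a)))/(a + o))
g(6, -3)*(-21) = ((63/4 + 8*6 - 3*(2 + 6))/((2 + 6)*(6 - 3)))*(-21) = ((63/4 + 48 - 3*8)/(8*3))*(-21) = ((⅛)*(⅓)*(63/4 + 48 - 24))*(-21) = ((⅛)*(⅓)*(159/4))*(-21) = (53/32)*(-21) = -1113/32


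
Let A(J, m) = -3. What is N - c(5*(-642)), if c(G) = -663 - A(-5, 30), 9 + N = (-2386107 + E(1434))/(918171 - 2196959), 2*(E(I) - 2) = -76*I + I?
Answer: 208732717/319697 ≈ 652.91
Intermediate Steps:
E(I) = 2 - 75*I/2 (E(I) = 2 + (-76*I + I)/2 = 2 + (-75*I)/2 = 2 - 75*I/2)
N = -2267303/319697 (N = -9 + (-2386107 + (2 - 75/2*1434))/(918171 - 2196959) = -9 + (-2386107 + (2 - 53775))/(-1278788) = -9 + (-2386107 - 53773)*(-1/1278788) = -9 - 2439880*(-1/1278788) = -9 + 609970/319697 = -2267303/319697 ≈ -7.0920)
c(G) = -660 (c(G) = -663 - 1*(-3) = -663 + 3 = -660)
N - c(5*(-642)) = -2267303/319697 - 1*(-660) = -2267303/319697 + 660 = 208732717/319697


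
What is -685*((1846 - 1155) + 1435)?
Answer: -1456310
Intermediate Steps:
-685*((1846 - 1155) + 1435) = -685*(691 + 1435) = -685*2126 = -1456310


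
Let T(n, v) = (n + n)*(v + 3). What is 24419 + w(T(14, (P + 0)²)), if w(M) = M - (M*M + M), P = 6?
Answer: -1168045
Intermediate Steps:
T(n, v) = 2*n*(3 + v) (T(n, v) = (2*n)*(3 + v) = 2*n*(3 + v))
w(M) = -M² (w(M) = M - (M² + M) = M - (M + M²) = M + (-M - M²) = -M²)
24419 + w(T(14, (P + 0)²)) = 24419 - (2*14*(3 + (6 + 0)²))² = 24419 - (2*14*(3 + 6²))² = 24419 - (2*14*(3 + 36))² = 24419 - (2*14*39)² = 24419 - 1*1092² = 24419 - 1*1192464 = 24419 - 1192464 = -1168045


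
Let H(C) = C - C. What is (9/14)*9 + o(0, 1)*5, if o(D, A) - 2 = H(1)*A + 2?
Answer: 361/14 ≈ 25.786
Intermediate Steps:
H(C) = 0
o(D, A) = 4 (o(D, A) = 2 + (0*A + 2) = 2 + (0 + 2) = 2 + 2 = 4)
(9/14)*9 + o(0, 1)*5 = (9/14)*9 + 4*5 = (9*(1/14))*9 + 20 = (9/14)*9 + 20 = 81/14 + 20 = 361/14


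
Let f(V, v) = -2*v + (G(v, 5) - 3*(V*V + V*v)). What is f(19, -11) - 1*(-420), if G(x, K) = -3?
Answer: -17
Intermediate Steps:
f(V, v) = -3 - 3*V² - 2*v - 3*V*v (f(V, v) = -2*v + (-3 - 3*(V*V + V*v)) = -2*v + (-3 - 3*(V² + V*v)) = -2*v + (-3 + (-3*V² - 3*V*v)) = -2*v + (-3 - 3*V² - 3*V*v) = -3 - 3*V² - 2*v - 3*V*v)
f(19, -11) - 1*(-420) = (-3 - 3*19² - 2*(-11) - 3*19*(-11)) - 1*(-420) = (-3 - 3*361 + 22 + 627) + 420 = (-3 - 1083 + 22 + 627) + 420 = -437 + 420 = -17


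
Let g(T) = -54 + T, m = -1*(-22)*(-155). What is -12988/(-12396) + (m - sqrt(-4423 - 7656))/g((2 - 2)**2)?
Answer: 1790488/27891 + I*sqrt(12079)/54 ≈ 64.196 + 2.0353*I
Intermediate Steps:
m = -3410 (m = 22*(-155) = -3410)
-12988/(-12396) + (m - sqrt(-4423 - 7656))/g((2 - 2)**2) = -12988/(-12396) + (-3410 - sqrt(-4423 - 7656))/(-54 + (2 - 2)**2) = -12988*(-1/12396) + (-3410 - sqrt(-12079))/(-54 + 0**2) = 3247/3099 + (-3410 - I*sqrt(12079))/(-54 + 0) = 3247/3099 + (-3410 - I*sqrt(12079))/(-54) = 3247/3099 + (-3410 - I*sqrt(12079))*(-1/54) = 3247/3099 + (1705/27 + I*sqrt(12079)/54) = 1790488/27891 + I*sqrt(12079)/54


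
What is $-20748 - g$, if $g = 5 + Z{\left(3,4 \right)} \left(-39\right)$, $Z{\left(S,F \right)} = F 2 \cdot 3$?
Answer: $-19817$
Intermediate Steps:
$Z{\left(S,F \right)} = 6 F$ ($Z{\left(S,F \right)} = 2 F 3 = 6 F$)
$g = -931$ ($g = 5 + 6 \cdot 4 \left(-39\right) = 5 + 24 \left(-39\right) = 5 - 936 = -931$)
$-20748 - g = -20748 - -931 = -20748 + 931 = -19817$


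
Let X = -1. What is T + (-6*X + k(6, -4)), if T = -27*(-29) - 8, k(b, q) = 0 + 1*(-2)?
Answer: 779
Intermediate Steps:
k(b, q) = -2 (k(b, q) = 0 - 2 = -2)
T = 775 (T = 783 - 8 = 775)
T + (-6*X + k(6, -4)) = 775 + (-6*(-1) - 2) = 775 + (6 - 2) = 775 + 4 = 779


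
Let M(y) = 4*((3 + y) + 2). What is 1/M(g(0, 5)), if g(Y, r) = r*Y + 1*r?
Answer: 1/40 ≈ 0.025000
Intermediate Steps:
g(Y, r) = r + Y*r (g(Y, r) = Y*r + r = r + Y*r)
M(y) = 20 + 4*y (M(y) = 4*(5 + y) = 20 + 4*y)
1/M(g(0, 5)) = 1/(20 + 4*(5*(1 + 0))) = 1/(20 + 4*(5*1)) = 1/(20 + 4*5) = 1/(20 + 20) = 1/40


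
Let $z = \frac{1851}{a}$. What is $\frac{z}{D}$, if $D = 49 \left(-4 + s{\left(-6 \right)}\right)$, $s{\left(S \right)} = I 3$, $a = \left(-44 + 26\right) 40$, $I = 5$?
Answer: $- \frac{617}{129360} \approx -0.0047696$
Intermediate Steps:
$a = -720$ ($a = \left(-18\right) 40 = -720$)
$s{\left(S \right)} = 15$ ($s{\left(S \right)} = 5 \cdot 3 = 15$)
$D = 539$ ($D = 49 \left(-4 + 15\right) = 49 \cdot 11 = 539$)
$z = - \frac{617}{240}$ ($z = \frac{1851}{-720} = 1851 \left(- \frac{1}{720}\right) = - \frac{617}{240} \approx -2.5708$)
$\frac{z}{D} = - \frac{617}{240 \cdot 539} = \left(- \frac{617}{240}\right) \frac{1}{539} = - \frac{617}{129360}$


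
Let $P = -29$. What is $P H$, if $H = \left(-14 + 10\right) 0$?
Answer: $0$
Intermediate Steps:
$H = 0$ ($H = \left(-4\right) 0 = 0$)
$P H = \left(-29\right) 0 = 0$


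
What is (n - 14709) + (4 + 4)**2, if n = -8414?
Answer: -23059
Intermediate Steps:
(n - 14709) + (4 + 4)**2 = (-8414 - 14709) + (4 + 4)**2 = -23123 + 8**2 = -23123 + 64 = -23059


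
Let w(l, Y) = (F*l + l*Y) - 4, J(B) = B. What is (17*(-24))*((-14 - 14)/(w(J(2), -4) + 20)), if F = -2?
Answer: 2856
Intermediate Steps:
w(l, Y) = -4 - 2*l + Y*l (w(l, Y) = (-2*l + l*Y) - 4 = (-2*l + Y*l) - 4 = -4 - 2*l + Y*l)
(17*(-24))*((-14 - 14)/(w(J(2), -4) + 20)) = (17*(-24))*((-14 - 14)/((-4 - 2*2 - 4*2) + 20)) = -(-11424)/((-4 - 4 - 8) + 20) = -(-11424)/(-16 + 20) = -(-11424)/4 = -408*(-7) = 2856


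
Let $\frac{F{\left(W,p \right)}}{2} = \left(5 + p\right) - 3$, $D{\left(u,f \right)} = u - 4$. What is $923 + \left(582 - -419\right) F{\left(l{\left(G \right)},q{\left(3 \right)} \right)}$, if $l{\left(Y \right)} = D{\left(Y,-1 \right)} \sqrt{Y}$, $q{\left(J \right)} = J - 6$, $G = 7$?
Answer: $-1079$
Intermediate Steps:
$D{\left(u,f \right)} = -4 + u$
$q{\left(J \right)} = -6 + J$
$l{\left(Y \right)} = \sqrt{Y} \left(-4 + Y\right)$ ($l{\left(Y \right)} = \left(-4 + Y\right) \sqrt{Y} = \sqrt{Y} \left(-4 + Y\right)$)
$F{\left(W,p \right)} = 4 + 2 p$ ($F{\left(W,p \right)} = 2 \left(\left(5 + p\right) - 3\right) = 2 \left(2 + p\right) = 4 + 2 p$)
$923 + \left(582 - -419\right) F{\left(l{\left(G \right)},q{\left(3 \right)} \right)} = 923 + \left(582 - -419\right) \left(4 + 2 \left(-6 + 3\right)\right) = 923 + \left(582 + 419\right) \left(4 + 2 \left(-3\right)\right) = 923 + 1001 \left(4 - 6\right) = 923 + 1001 \left(-2\right) = 923 - 2002 = -1079$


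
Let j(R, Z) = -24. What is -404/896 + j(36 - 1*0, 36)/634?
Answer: -34705/71008 ≈ -0.48875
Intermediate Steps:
-404/896 + j(36 - 1*0, 36)/634 = -404/896 - 24/634 = -404*1/896 - 24*1/634 = -101/224 - 12/317 = -34705/71008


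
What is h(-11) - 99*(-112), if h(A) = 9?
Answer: 11097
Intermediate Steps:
h(-11) - 99*(-112) = 9 - 99*(-112) = 9 + 11088 = 11097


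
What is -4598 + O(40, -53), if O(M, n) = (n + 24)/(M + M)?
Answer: -367869/80 ≈ -4598.4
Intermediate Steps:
O(M, n) = (24 + n)/(2*M) (O(M, n) = (24 + n)/((2*M)) = (24 + n)*(1/(2*M)) = (24 + n)/(2*M))
-4598 + O(40, -53) = -4598 + (1/2)*(24 - 53)/40 = -4598 + (1/2)*(1/40)*(-29) = -4598 - 29/80 = -367869/80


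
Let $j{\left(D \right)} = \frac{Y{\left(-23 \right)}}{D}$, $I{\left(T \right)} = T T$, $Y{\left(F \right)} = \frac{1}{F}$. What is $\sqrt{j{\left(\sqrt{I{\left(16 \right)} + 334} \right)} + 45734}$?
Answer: $\frac{\sqrt{8421682856600 - 13570 \sqrt{590}}}{13570} \approx 213.85$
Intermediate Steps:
$I{\left(T \right)} = T^{2}$
$j{\left(D \right)} = - \frac{1}{23 D}$ ($j{\left(D \right)} = \frac{1}{\left(-23\right) D} = - \frac{1}{23 D}$)
$\sqrt{j{\left(\sqrt{I{\left(16 \right)} + 334} \right)} + 45734} = \sqrt{- \frac{1}{23 \sqrt{16^{2} + 334}} + 45734} = \sqrt{- \frac{1}{23 \sqrt{256 + 334}} + 45734} = \sqrt{- \frac{1}{23 \sqrt{590}} + 45734} = \sqrt{- \frac{\frac{1}{590} \sqrt{590}}{23} + 45734} = \sqrt{- \frac{\sqrt{590}}{13570} + 45734} = \sqrt{45734 - \frac{\sqrt{590}}{13570}}$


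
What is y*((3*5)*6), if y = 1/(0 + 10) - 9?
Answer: -801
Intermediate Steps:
y = -89/10 (y = 1/10 - 9 = ⅒ - 9 = -89/10 ≈ -8.9000)
y*((3*5)*6) = -89*3*5*6/10 = -267*6/2 = -89/10*90 = -801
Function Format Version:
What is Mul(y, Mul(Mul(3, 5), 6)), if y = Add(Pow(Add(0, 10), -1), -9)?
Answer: -801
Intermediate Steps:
y = Rational(-89, 10) (y = Add(Pow(10, -1), -9) = Add(Rational(1, 10), -9) = Rational(-89, 10) ≈ -8.9000)
Mul(y, Mul(Mul(3, 5), 6)) = Mul(Rational(-89, 10), Mul(Mul(3, 5), 6)) = Mul(Rational(-89, 10), Mul(15, 6)) = Mul(Rational(-89, 10), 90) = -801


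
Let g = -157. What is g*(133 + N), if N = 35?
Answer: -26376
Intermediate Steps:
g*(133 + N) = -157*(133 + 35) = -157*168 = -26376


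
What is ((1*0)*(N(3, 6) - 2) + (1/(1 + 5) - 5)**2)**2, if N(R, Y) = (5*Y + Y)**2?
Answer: 707281/1296 ≈ 545.74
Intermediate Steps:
N(R, Y) = 36*Y**2 (N(R, Y) = (6*Y)**2 = 36*Y**2)
((1*0)*(N(3, 6) - 2) + (1/(1 + 5) - 5)**2)**2 = ((1*0)*(36*6**2 - 2) + (1/(1 + 5) - 5)**2)**2 = (0*(36*36 - 2) + (1/6 - 5)**2)**2 = (0*(1296 - 2) + (1/6 - 5)**2)**2 = (0*1294 + (-29/6)**2)**2 = (0 + 841/36)**2 = (841/36)**2 = 707281/1296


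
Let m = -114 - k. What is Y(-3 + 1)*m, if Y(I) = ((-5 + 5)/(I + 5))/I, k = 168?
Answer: 0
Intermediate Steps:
m = -282 (m = -114 - 1*168 = -114 - 168 = -282)
Y(I) = 0 (Y(I) = (0/(5 + I))/I = 0/I = 0)
Y(-3 + 1)*m = 0*(-282) = 0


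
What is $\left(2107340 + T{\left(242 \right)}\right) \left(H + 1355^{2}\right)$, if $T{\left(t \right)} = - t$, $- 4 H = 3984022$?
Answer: $1770003408411$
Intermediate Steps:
$H = - \frac{1992011}{2}$ ($H = \left(- \frac{1}{4}\right) 3984022 = - \frac{1992011}{2} \approx -9.9601 \cdot 10^{5}$)
$\left(2107340 + T{\left(242 \right)}\right) \left(H + 1355^{2}\right) = \left(2107340 - 242\right) \left(- \frac{1992011}{2} + 1355^{2}\right) = \left(2107340 - 242\right) \left(- \frac{1992011}{2} + 1836025\right) = 2107098 \cdot \frac{1680039}{2} = 1770003408411$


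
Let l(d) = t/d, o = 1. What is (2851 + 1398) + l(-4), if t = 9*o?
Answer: 16987/4 ≈ 4246.8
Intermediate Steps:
t = 9 (t = 9*1 = 9)
l(d) = 9/d
(2851 + 1398) + l(-4) = (2851 + 1398) + 9/(-4) = 4249 + 9*(-1/4) = 4249 - 9/4 = 16987/4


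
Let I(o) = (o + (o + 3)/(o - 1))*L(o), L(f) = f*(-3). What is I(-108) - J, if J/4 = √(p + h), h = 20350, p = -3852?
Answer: -3780108/109 - 4*√16498 ≈ -35194.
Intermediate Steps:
L(f) = -3*f
I(o) = -3*o*(o + (3 + o)/(-1 + o)) (I(o) = (o + (o + 3)/(o - 1))*(-3*o) = (o + (3 + o)/(-1 + o))*(-3*o) = -3*o*(o + (3 + o)/(-1 + o)))
J = 4*√16498 (J = 4*√(-3852 + 20350) = 4*√16498 ≈ 513.78)
I(-108) - J = -3*(-108)*(3 + (-108)²)/(-1 - 108) - 4*√16498 = -3*(-108)*(3 + 11664)/(-109) - 4*√16498 = -3*(-108)*(-1/109)*11667 - 4*√16498 = -3780108/109 - 4*√16498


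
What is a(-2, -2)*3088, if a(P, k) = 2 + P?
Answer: 0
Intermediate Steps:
a(-2, -2)*3088 = (2 - 2)*3088 = 0*3088 = 0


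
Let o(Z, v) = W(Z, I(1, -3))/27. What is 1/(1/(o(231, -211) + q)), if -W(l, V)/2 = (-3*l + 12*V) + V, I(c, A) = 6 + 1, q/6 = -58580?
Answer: -9488756/27 ≈ -3.5144e+5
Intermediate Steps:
q = -351480 (q = 6*(-58580) = -351480)
I(c, A) = 7
W(l, V) = -26*V + 6*l (W(l, V) = -2*((-3*l + 12*V) + V) = -2*(-3*l + 13*V) = -26*V + 6*l)
o(Z, v) = -182/27 + 2*Z/9 (o(Z, v) = (-26*7 + 6*Z)/27 = (-182 + 6*Z)*(1/27) = -182/27 + 2*Z/9)
1/(1/(o(231, -211) + q)) = 1/(1/((-182/27 + (2/9)*231) - 351480)) = 1/(1/((-182/27 + 154/3) - 351480)) = 1/(1/(1204/27 - 351480)) = 1/(1/(-9488756/27)) = 1/(-27/9488756) = -9488756/27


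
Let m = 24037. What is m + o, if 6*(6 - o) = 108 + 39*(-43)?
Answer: 48609/2 ≈ 24305.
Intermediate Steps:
o = 535/2 (o = 6 - (108 + 39*(-43))/6 = 6 - (108 - 1677)/6 = 6 - 1/6*(-1569) = 6 + 523/2 = 535/2 ≈ 267.50)
m + o = 24037 + 535/2 = 48609/2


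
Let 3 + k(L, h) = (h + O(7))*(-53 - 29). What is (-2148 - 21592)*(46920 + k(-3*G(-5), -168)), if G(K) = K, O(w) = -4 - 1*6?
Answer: -1460318620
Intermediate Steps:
O(w) = -10 (O(w) = -4 - 6 = -10)
k(L, h) = 817 - 82*h (k(L, h) = -3 + (h - 10)*(-53 - 29) = -3 + (-10 + h)*(-82) = -3 + (820 - 82*h) = 817 - 82*h)
(-2148 - 21592)*(46920 + k(-3*G(-5), -168)) = (-2148 - 21592)*(46920 + (817 - 82*(-168))) = -23740*(46920 + (817 + 13776)) = -23740*(46920 + 14593) = -23740*61513 = -1460318620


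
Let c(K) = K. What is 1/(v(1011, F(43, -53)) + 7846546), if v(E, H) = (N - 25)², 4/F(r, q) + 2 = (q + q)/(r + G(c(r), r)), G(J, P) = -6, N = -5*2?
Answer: 1/7847771 ≈ 1.2742e-7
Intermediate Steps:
N = -10
F(r, q) = 4/(-2 + 2*q/(-6 + r)) (F(r, q) = 4/(-2 + (q + q)/(r - 6)) = 4/(-2 + (2*q)/(-6 + r)) = 4/(-2 + 2*q/(-6 + r)))
v(E, H) = 1225 (v(E, H) = (-10 - 25)² = (-35)² = 1225)
1/(v(1011, F(43, -53)) + 7846546) = 1/(1225 + 7846546) = 1/7847771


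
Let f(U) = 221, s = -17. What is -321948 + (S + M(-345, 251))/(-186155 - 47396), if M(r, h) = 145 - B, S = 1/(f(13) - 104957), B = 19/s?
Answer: -133878971873606383/415840358112 ≈ -3.2195e+5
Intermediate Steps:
B = -19/17 (B = 19/(-17) = 19*(-1/17) = -19/17 ≈ -1.1176)
S = -1/104736 (S = 1/(221 - 104957) = 1/(-104736) = -1/104736 ≈ -9.5478e-6)
M(r, h) = 2484/17 (M(r, h) = 145 - 1*(-19/17) = 145 + 19/17 = 2484/17)
-321948 + (S + M(-345, 251))/(-186155 - 47396) = -321948 + (-1/104736 + 2484/17)/(-186155 - 47396) = -321948 + (260164207/1780512)/(-233551) = -321948 + (260164207/1780512)*(-1/233551) = -321948 - 260164207/415840358112 = -133878971873606383/415840358112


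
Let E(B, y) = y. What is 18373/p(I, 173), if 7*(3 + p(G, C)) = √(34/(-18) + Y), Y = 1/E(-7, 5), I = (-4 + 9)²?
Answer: -121537395/19921 - 771666*I*√95/19921 ≈ -6101.0 - 377.55*I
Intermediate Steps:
I = 25 (I = 5² = 25)
Y = ⅕ (Y = 1/5 = ⅕ ≈ 0.20000)
p(G, C) = -3 + 2*I*√95/105 (p(G, C) = -3 + √(34/(-18) + ⅕)/7 = -3 + √(34*(-1/18) + ⅕)/7 = -3 + √(-17/9 + ⅕)/7 = -3 + √(-76/45)/7 = -3 + (2*I*√95/15)/7 = -3 + 2*I*√95/105)
18373/p(I, 173) = 18373/(-3 + 2*I*√95/105)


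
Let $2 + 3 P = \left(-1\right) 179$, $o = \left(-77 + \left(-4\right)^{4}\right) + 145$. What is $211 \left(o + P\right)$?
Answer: $\frac{166901}{3} \approx 55634.0$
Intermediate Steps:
$o = 324$ ($o = \left(-77 + 256\right) + 145 = 179 + 145 = 324$)
$P = - \frac{181}{3}$ ($P = - \frac{2}{3} + \frac{\left(-1\right) 179}{3} = - \frac{2}{3} + \frac{1}{3} \left(-179\right) = - \frac{2}{3} - \frac{179}{3} = - \frac{181}{3} \approx -60.333$)
$211 \left(o + P\right) = 211 \left(324 - \frac{181}{3}\right) = 211 \cdot \frac{791}{3} = \frac{166901}{3}$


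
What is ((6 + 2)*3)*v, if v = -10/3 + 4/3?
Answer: -48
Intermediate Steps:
v = -2 (v = -10*⅓ + 4*(⅓) = -10/3 + 4/3 = -2)
((6 + 2)*3)*v = ((6 + 2)*3)*(-2) = (8*3)*(-2) = 24*(-2) = -48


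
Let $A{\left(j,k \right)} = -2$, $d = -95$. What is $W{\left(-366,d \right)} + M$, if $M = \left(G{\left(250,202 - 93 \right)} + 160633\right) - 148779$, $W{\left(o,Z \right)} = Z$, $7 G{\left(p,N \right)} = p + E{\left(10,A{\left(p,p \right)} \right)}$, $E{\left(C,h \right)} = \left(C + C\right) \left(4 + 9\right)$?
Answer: $\frac{82823}{7} \approx 11832.0$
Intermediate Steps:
$E{\left(C,h \right)} = 26 C$ ($E{\left(C,h \right)} = 2 C 13 = 26 C$)
$G{\left(p,N \right)} = \frac{260}{7} + \frac{p}{7}$ ($G{\left(p,N \right)} = \frac{p + 26 \cdot 10}{7} = \frac{p + 260}{7} = \frac{260 + p}{7} = \frac{260}{7} + \frac{p}{7}$)
$M = \frac{83488}{7}$ ($M = \left(\left(\frac{260}{7} + \frac{1}{7} \cdot 250\right) + 160633\right) - 148779 = \left(\left(\frac{260}{7} + \frac{250}{7}\right) + 160633\right) - 148779 = \left(\frac{510}{7} + 160633\right) - 148779 = \frac{1124941}{7} - 148779 = \frac{83488}{7} \approx 11927.0$)
$W{\left(-366,d \right)} + M = -95 + \frac{83488}{7} = \frac{82823}{7}$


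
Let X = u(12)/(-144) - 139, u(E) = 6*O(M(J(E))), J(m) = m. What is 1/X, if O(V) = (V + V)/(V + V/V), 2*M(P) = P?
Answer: -14/1947 ≈ -0.0071905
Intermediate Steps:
M(P) = P/2
O(V) = 2*V/(1 + V) (O(V) = (2*V)/(V + 1) = (2*V)/(1 + V) = 2*V/(1 + V))
u(E) = 6*E/(1 + E/2) (u(E) = 6*(2*(E/2)/(1 + E/2)) = 6*(E/(1 + E/2)) = 6*E/(1 + E/2))
X = -1947/14 (X = (12*12/(2 + 12))/(-144) - 139 = (12*12/14)*(-1/144) - 139 = (12*12*(1/14))*(-1/144) - 139 = (72/7)*(-1/144) - 139 = -1/14 - 139 = -1947/14 ≈ -139.07)
1/X = 1/(-1947/14) = -14/1947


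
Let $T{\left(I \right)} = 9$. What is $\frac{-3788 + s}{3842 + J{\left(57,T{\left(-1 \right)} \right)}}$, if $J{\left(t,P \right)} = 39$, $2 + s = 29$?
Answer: $- \frac{3761}{3881} \approx -0.96908$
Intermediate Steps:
$s = 27$ ($s = -2 + 29 = 27$)
$\frac{-3788 + s}{3842 + J{\left(57,T{\left(-1 \right)} \right)}} = \frac{-3788 + 27}{3842 + 39} = - \frac{3761}{3881}$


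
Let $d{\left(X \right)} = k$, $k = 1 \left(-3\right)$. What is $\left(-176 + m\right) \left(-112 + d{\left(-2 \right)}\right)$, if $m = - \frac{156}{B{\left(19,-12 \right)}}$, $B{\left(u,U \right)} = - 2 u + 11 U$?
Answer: $\frac{342286}{17} \approx 20134.0$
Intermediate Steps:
$k = -3$
$d{\left(X \right)} = -3$
$m = \frac{78}{85}$ ($m = - \frac{156}{\left(-2\right) 19 + 11 \left(-12\right)} = - \frac{156}{-38 - 132} = - \frac{156}{-170} = \left(-156\right) \left(- \frac{1}{170}\right) = \frac{78}{85} \approx 0.91765$)
$\left(-176 + m\right) \left(-112 + d{\left(-2 \right)}\right) = \left(-176 + \frac{78}{85}\right) \left(-112 - 3\right) = \left(- \frac{14882}{85}\right) \left(-115\right) = \frac{342286}{17}$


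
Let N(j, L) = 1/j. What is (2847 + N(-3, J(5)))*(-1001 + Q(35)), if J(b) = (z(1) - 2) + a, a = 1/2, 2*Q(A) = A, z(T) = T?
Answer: -8399090/3 ≈ -2.7997e+6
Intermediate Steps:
Q(A) = A/2
a = ½ ≈ 0.50000
J(b) = -½ (J(b) = (1 - 2) + ½ = -1 + ½ = -½)
(2847 + N(-3, J(5)))*(-1001 + Q(35)) = (2847 + 1/(-3))*(-1001 + (½)*35) = (2847 - ⅓)*(-1001 + 35/2) = (8540/3)*(-1967/2) = -8399090/3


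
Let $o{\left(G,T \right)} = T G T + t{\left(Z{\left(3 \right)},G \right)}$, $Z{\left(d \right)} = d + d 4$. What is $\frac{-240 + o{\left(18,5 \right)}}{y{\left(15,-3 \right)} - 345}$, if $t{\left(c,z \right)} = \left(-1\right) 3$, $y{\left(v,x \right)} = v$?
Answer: $- \frac{69}{110} \approx -0.62727$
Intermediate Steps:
$Z{\left(d \right)} = 5 d$ ($Z{\left(d \right)} = d + 4 d = 5 d$)
$t{\left(c,z \right)} = -3$
$o{\left(G,T \right)} = -3 + G T^{2}$ ($o{\left(G,T \right)} = T G T - 3 = G T T - 3 = G T^{2} - 3 = -3 + G T^{2}$)
$\frac{-240 + o{\left(18,5 \right)}}{y{\left(15,-3 \right)} - 345} = \frac{-240 - \left(3 - 18 \cdot 5^{2}\right)}{15 - 345} = \frac{-240 + \left(-3 + 18 \cdot 25\right)}{-330} = \left(-240 + \left(-3 + 450\right)\right) \left(- \frac{1}{330}\right) = \left(-240 + 447\right) \left(- \frac{1}{330}\right) = 207 \left(- \frac{1}{330}\right) = - \frac{69}{110}$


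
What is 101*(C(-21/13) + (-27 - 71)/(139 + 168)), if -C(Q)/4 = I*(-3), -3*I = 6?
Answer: -754066/307 ≈ -2456.2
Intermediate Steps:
I = -2 (I = -1/3*6 = -2)
C(Q) = -24 (C(Q) = -(-8)*(-3) = -4*6 = -24)
101*(C(-21/13) + (-27 - 71)/(139 + 168)) = 101*(-24 + (-27 - 71)/(139 + 168)) = 101*(-24 - 98/307) = 101*(-7466/307) = -754066/307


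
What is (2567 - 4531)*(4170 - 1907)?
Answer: -4444532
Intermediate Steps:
(2567 - 4531)*(4170 - 1907) = -1964*2263 = -4444532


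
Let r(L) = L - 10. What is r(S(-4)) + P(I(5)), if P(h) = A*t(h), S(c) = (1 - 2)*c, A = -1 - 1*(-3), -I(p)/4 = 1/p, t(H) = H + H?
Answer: -46/5 ≈ -9.2000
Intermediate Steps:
t(H) = 2*H
I(p) = -4/p
A = 2 (A = -1 + 3 = 2)
S(c) = -c
r(L) = -10 + L
P(h) = 4*h (P(h) = 2*(2*h) = 4*h)
r(S(-4)) + P(I(5)) = (-10 - 1*(-4)) + 4*(-4/5) = (-10 + 4) + 4*(-4*1/5) = -6 + 4*(-4/5) = -6 - 16/5 = -46/5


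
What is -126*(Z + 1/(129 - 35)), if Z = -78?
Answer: 461853/47 ≈ 9826.7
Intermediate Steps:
-126*(Z + 1/(129 - 35)) = -126*(-78 + 1/(129 - 35)) = -126*(-78 + 1/94) = -126*(-7331/94) = 461853/47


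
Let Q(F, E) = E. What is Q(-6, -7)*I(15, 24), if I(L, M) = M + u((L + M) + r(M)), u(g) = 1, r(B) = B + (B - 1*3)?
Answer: -175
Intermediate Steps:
r(B) = -3 + 2*B (r(B) = B + (B - 3) = B + (-3 + B) = -3 + 2*B)
I(L, M) = 1 + M (I(L, M) = M + 1 = 1 + M)
Q(-6, -7)*I(15, 24) = -7*(1 + 24) = -7*25 = -175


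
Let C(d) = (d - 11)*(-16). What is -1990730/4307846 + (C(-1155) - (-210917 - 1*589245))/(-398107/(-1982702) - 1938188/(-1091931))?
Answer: 3818297042845745834090423/9213523233665230339 ≈ 4.1442e+5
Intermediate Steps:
C(d) = 176 - 16*d (C(d) = (-11 + d)*(-16) = 176 - 16*d)
-1990730/4307846 + (C(-1155) - (-210917 - 1*589245))/(-398107/(-1982702) - 1938188/(-1091931)) = -1990730/4307846 + ((176 - 16*(-1155)) - (-210917 - 1*589245))/(-398107/(-1982702) - 1938188/(-1091931)) = -1990730*1/4307846 + ((176 + 18480) - (-210917 - 589245))/(-398107*(-1/1982702) - 1938188*(-1/1091931)) = -995365/2153923 + (18656 - 1*(-800162))/(398107/1982702 + 1938188/1091931) = -995365/2153923 + (18656 + 800162)/(4277554598593/2164973777562) = -995365/2153923 + 818818*(2164973777562/4277554598593) = -995365/2153923 + 1772719498595761716/4277554598593 = 3818297042845745834090423/9213523233665230339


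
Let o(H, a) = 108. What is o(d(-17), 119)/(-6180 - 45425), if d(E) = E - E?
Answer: -108/51605 ≈ -0.0020928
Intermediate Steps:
d(E) = 0
o(d(-17), 119)/(-6180 - 45425) = 108/(-6180 - 45425) = 108/(-51605) = 108*(-1/51605) = -108/51605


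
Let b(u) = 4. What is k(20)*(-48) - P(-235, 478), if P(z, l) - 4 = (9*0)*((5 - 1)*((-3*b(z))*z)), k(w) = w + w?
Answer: -1924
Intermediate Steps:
k(w) = 2*w
P(z, l) = 4 (P(z, l) = 4 + (9*0)*((5 - 1)*((-3*4)*z)) = 4 + 0*(4*(-12*z)) = 4 + 0*(-48*z) = 4 + 0 = 4)
k(20)*(-48) - P(-235, 478) = (2*20)*(-48) - 1*4 = 40*(-48) - 4 = -1920 - 4 = -1924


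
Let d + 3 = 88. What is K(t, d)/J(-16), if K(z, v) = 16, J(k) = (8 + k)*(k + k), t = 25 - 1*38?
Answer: 1/16 ≈ 0.062500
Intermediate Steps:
d = 85 (d = -3 + 88 = 85)
t = -13 (t = 25 - 38 = -13)
J(k) = 2*k*(8 + k) (J(k) = (8 + k)*(2*k) = 2*k*(8 + k))
K(t, d)/J(-16) = 16/((2*(-16)*(8 - 16))) = 16/((2*(-16)*(-8))) = 16/256 = 16*(1/256) = 1/16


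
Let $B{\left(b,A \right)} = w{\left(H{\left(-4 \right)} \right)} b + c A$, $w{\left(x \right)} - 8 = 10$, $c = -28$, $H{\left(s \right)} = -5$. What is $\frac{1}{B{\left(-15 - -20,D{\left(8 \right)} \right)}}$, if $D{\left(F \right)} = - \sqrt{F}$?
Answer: $\frac{45}{914} - \frac{14 \sqrt{2}}{457} \approx 0.0059103$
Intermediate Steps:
$w{\left(x \right)} = 18$ ($w{\left(x \right)} = 8 + 10 = 18$)
$B{\left(b,A \right)} = - 28 A + 18 b$ ($B{\left(b,A \right)} = 18 b - 28 A = - 28 A + 18 b$)
$\frac{1}{B{\left(-15 - -20,D{\left(8 \right)} \right)}} = \frac{1}{- 28 \left(- \sqrt{8}\right) + 18 \left(-15 - -20\right)} = \frac{1}{- 28 \left(- 2 \sqrt{2}\right) + 18 \left(-15 + 20\right)} = \frac{1}{- 28 \left(- 2 \sqrt{2}\right) + 18 \cdot 5} = \frac{1}{56 \sqrt{2} + 90} = \frac{1}{90 + 56 \sqrt{2}}$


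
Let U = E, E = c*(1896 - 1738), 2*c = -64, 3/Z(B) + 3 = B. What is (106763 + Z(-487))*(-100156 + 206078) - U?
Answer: 2770595948907/245 ≈ 1.1309e+10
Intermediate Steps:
Z(B) = 3/(-3 + B)
c = -32 (c = (½)*(-64) = -32)
E = -5056 (E = -32*(1896 - 1738) = -32*158 = -5056)
U = -5056
(106763 + Z(-487))*(-100156 + 206078) - U = (106763 + 3/(-3 - 487))*(-100156 + 206078) - 1*(-5056) = (106763 + 3/(-490))*105922 + 5056 = (106763 + 3*(-1/490))*105922 + 5056 = (106763 - 3/490)*105922 + 5056 = (52313867/490)*105922 + 5056 = 2770594710187/245 + 5056 = 2770595948907/245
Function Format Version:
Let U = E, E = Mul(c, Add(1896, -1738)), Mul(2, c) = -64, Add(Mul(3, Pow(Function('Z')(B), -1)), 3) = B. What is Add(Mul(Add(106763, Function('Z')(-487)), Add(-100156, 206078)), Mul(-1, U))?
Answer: Rational(2770595948907, 245) ≈ 1.1309e+10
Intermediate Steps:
Function('Z')(B) = Mul(3, Pow(Add(-3, B), -1))
c = -32 (c = Mul(Rational(1, 2), -64) = -32)
E = -5056 (E = Mul(-32, Add(1896, -1738)) = Mul(-32, 158) = -5056)
U = -5056
Add(Mul(Add(106763, Function('Z')(-487)), Add(-100156, 206078)), Mul(-1, U)) = Add(Mul(Add(106763, Mul(3, Pow(Add(-3, -487), -1))), Add(-100156, 206078)), Mul(-1, -5056)) = Add(Mul(Add(106763, Mul(3, Pow(-490, -1))), 105922), 5056) = Add(Mul(Add(106763, Mul(3, Rational(-1, 490))), 105922), 5056) = Add(Mul(Add(106763, Rational(-3, 490)), 105922), 5056) = Add(Mul(Rational(52313867, 490), 105922), 5056) = Add(Rational(2770594710187, 245), 5056) = Rational(2770595948907, 245)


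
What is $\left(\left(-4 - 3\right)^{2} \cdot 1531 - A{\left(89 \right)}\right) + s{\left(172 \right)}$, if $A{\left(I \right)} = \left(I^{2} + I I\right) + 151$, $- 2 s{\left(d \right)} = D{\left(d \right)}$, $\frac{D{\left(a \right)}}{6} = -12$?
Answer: $59062$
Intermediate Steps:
$D{\left(a \right)} = -72$ ($D{\left(a \right)} = 6 \left(-12\right) = -72$)
$s{\left(d \right)} = 36$ ($s{\left(d \right)} = \left(- \frac{1}{2}\right) \left(-72\right) = 36$)
$A{\left(I \right)} = 151 + 2 I^{2}$ ($A{\left(I \right)} = \left(I^{2} + I^{2}\right) + 151 = 2 I^{2} + 151 = 151 + 2 I^{2}$)
$\left(\left(-4 - 3\right)^{2} \cdot 1531 - A{\left(89 \right)}\right) + s{\left(172 \right)} = \left(\left(-4 - 3\right)^{2} \cdot 1531 - \left(151 + 2 \cdot 89^{2}\right)\right) + 36 = \left(\left(-7\right)^{2} \cdot 1531 - \left(151 + 2 \cdot 7921\right)\right) + 36 = \left(49 \cdot 1531 - \left(151 + 15842\right)\right) + 36 = \left(75019 - 15993\right) + 36 = 59026 + 36 = 59062$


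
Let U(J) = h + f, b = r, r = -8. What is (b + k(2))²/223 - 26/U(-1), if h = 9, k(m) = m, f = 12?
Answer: -5042/4683 ≈ -1.0767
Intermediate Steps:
b = -8
U(J) = 21 (U(J) = 9 + 12 = 21)
(b + k(2))²/223 - 26/U(-1) = (-8 + 2)²/223 - 26/21 = (-6)²*(1/223) - 26*1/21 = 36*(1/223) - 26/21 = 36/223 - 26/21 = -5042/4683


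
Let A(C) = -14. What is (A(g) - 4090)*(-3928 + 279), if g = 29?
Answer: 14975496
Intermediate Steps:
(A(g) - 4090)*(-3928 + 279) = (-14 - 4090)*(-3928 + 279) = -4104*(-3649) = 14975496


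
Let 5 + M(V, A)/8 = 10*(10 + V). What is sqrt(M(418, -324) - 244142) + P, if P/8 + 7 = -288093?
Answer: -2304800 + I*sqrt(209942) ≈ -2.3048e+6 + 458.19*I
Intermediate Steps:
M(V, A) = 760 + 80*V (M(V, A) = -40 + 8*(10*(10 + V)) = -40 + 8*(100 + 10*V) = -40 + (800 + 80*V) = 760 + 80*V)
P = -2304800 (P = -56 + 8*(-288093) = -56 - 2304744 = -2304800)
sqrt(M(418, -324) - 244142) + P = sqrt((760 + 80*418) - 244142) - 2304800 = sqrt((760 + 33440) - 244142) - 2304800 = sqrt(34200 - 244142) - 2304800 = sqrt(-209942) - 2304800 = I*sqrt(209942) - 2304800 = -2304800 + I*sqrt(209942)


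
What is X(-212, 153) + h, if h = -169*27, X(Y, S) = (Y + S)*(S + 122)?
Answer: -20788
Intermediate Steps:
X(Y, S) = (122 + S)*(S + Y) (X(Y, S) = (S + Y)*(122 + S) = (122 + S)*(S + Y))
h = -4563
X(-212, 153) + h = (153² + 122*153 + 122*(-212) + 153*(-212)) - 4563 = (23409 + 18666 - 25864 - 32436) - 4563 = -16225 - 4563 = -20788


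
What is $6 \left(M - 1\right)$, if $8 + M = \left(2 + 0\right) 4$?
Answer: $-6$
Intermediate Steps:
$M = 0$ ($M = -8 + \left(2 + 0\right) 4 = -8 + 2 \cdot 4 = -8 + 8 = 0$)
$6 \left(M - 1\right) = 6 \left(0 - 1\right) = 6 \left(-1\right) = -6$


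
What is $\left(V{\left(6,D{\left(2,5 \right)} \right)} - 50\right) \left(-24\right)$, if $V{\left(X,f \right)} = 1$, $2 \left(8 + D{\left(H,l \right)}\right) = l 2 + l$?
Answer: $1176$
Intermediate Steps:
$D{\left(H,l \right)} = -8 + \frac{3 l}{2}$ ($D{\left(H,l \right)} = -8 + \frac{l 2 + l}{2} = -8 + \frac{2 l + l}{2} = -8 + \frac{3 l}{2}$)
$\left(V{\left(6,D{\left(2,5 \right)} \right)} - 50\right) \left(-24\right) = \left(1 - 50\right) \left(-24\right) = \left(-49\right) \left(-24\right) = 1176$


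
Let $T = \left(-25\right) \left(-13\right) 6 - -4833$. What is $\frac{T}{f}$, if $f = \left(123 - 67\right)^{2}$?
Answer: $\frac{969}{448} \approx 2.1629$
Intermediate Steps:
$f = 3136$ ($f = \left(123 - 67\right)^{2} = 56^{2} = 3136$)
$T = 6783$ ($T = 325 \cdot 6 + 4833 = 1950 + 4833 = 6783$)
$\frac{T}{f} = \frac{6783}{3136} = 6783 \cdot \frac{1}{3136} = \frac{969}{448}$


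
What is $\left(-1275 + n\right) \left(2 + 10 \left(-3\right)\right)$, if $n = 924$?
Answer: $9828$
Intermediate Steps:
$\left(-1275 + n\right) \left(2 + 10 \left(-3\right)\right) = \left(-1275 + 924\right) \left(2 + 10 \left(-3\right)\right) = - 351 \left(2 - 30\right) = \left(-351\right) \left(-28\right) = 9828$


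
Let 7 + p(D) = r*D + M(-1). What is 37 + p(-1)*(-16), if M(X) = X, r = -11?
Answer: -11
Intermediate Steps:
p(D) = -8 - 11*D (p(D) = -7 + (-11*D - 1) = -7 + (-1 - 11*D) = -8 - 11*D)
37 + p(-1)*(-16) = 37 + (-8 - 11*(-1))*(-16) = 37 + (-8 + 11)*(-16) = 37 + 3*(-16) = 37 - 48 = -11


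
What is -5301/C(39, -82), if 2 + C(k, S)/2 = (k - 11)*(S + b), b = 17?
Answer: 5301/3644 ≈ 1.4547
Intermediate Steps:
C(k, S) = -4 + 2*(-11 + k)*(17 + S) (C(k, S) = -4 + 2*((k - 11)*(S + 17)) = -4 + 2*((-11 + k)*(17 + S)) = -4 + 2*(-11 + k)*(17 + S))
-5301/C(39, -82) = -5301/(-378 - 22*(-82) + 34*39 + 2*(-82)*39) = -5301/(-378 + 1804 + 1326 - 6396) = -5301/(-3644) = -5301*(-1/3644) = 5301/3644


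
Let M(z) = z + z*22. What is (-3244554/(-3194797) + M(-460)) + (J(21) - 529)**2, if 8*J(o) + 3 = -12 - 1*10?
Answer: 55733214485869/204467008 ≈ 2.7258e+5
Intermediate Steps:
M(z) = 23*z (M(z) = z + 22*z = 23*z)
J(o) = -25/8 (J(o) = -3/8 + (-12 - 1*10)/8 = -3/8 + (-12 - 10)/8 = -3/8 + (1/8)*(-22) = -3/8 - 11/4 = -25/8)
(-3244554/(-3194797) + M(-460)) + (J(21) - 529)**2 = (-3244554/(-3194797) + 23*(-460)) + (-25/8 - 529)**2 = (-3244554*(-1/3194797) - 10580) + (-4257/8)**2 = (3244554/3194797 - 10580) + 18122049/64 = -33797707706/3194797 + 18122049/64 = 55733214485869/204467008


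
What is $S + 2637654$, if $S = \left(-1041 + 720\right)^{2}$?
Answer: $2740695$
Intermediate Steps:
$S = 103041$ ($S = \left(-321\right)^{2} = 103041$)
$S + 2637654 = 103041 + 2637654 = 2740695$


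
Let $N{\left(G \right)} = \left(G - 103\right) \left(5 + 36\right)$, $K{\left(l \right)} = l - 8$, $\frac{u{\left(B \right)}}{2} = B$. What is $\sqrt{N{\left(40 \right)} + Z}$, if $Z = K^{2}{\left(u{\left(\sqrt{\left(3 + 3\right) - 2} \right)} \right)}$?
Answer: $i \sqrt{2567} \approx 50.666 i$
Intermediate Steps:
$u{\left(B \right)} = 2 B$
$K{\left(l \right)} = -8 + l$ ($K{\left(l \right)} = l - 8 = -8 + l$)
$N{\left(G \right)} = -4223 + 41 G$ ($N{\left(G \right)} = \left(-103 + G\right) 41 = -4223 + 41 G$)
$Z = 16$ ($Z = \left(-8 + 2 \sqrt{\left(3 + 3\right) - 2}\right)^{2} = \left(-8 + 2 \sqrt{6 - 2}\right)^{2} = \left(-8 + 2 \sqrt{4}\right)^{2} = \left(-8 + 2 \cdot 2\right)^{2} = \left(-8 + 4\right)^{2} = \left(-4\right)^{2} = 16$)
$\sqrt{N{\left(40 \right)} + Z} = \sqrt{\left(-4223 + 41 \cdot 40\right) + 16} = \sqrt{\left(-4223 + 1640\right) + 16} = \sqrt{-2583 + 16} = \sqrt{-2567} = i \sqrt{2567}$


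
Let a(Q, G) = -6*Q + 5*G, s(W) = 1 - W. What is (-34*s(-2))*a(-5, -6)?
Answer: 0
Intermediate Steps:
(-34*s(-2))*a(-5, -6) = (-34*(1 - 1*(-2)))*(-6*(-5) + 5*(-6)) = (-34*(1 + 2))*(30 - 30) = -34*3*0 = -102*0 = 0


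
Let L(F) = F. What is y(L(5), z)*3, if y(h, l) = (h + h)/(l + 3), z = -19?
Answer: -15/8 ≈ -1.8750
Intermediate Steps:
y(h, l) = 2*h/(3 + l) (y(h, l) = (2*h)/(3 + l) = 2*h/(3 + l))
y(L(5), z)*3 = (2*5/(3 - 19))*3 = (2*5/(-16))*3 = (2*5*(-1/16))*3 = -5/8*3 = -15/8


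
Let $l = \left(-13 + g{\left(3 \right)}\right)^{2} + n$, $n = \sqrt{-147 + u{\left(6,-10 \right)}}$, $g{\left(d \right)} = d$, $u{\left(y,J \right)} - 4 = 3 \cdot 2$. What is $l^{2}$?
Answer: $\left(100 + i \sqrt{137}\right)^{2} \approx 9863.0 + 2340.9 i$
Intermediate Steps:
$u{\left(y,J \right)} = 10$ ($u{\left(y,J \right)} = 4 + 3 \cdot 2 = 4 + 6 = 10$)
$n = i \sqrt{137}$ ($n = \sqrt{-147 + 10} = \sqrt{-137} = i \sqrt{137} \approx 11.705 i$)
$l = 100 + i \sqrt{137}$ ($l = \left(-13 + 3\right)^{2} + i \sqrt{137} = \left(-10\right)^{2} + i \sqrt{137} = 100 + i \sqrt{137} \approx 100.0 + 11.705 i$)
$l^{2} = \left(100 + i \sqrt{137}\right)^{2}$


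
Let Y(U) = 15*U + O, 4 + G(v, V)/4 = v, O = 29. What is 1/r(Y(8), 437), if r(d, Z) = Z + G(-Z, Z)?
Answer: -1/1327 ≈ -0.00075358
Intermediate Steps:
G(v, V) = -16 + 4*v
Y(U) = 29 + 15*U (Y(U) = 15*U + 29 = 29 + 15*U)
r(d, Z) = -16 - 3*Z (r(d, Z) = Z + (-16 + 4*(-Z)) = Z + (-16 - 4*Z) = -16 - 3*Z)
1/r(Y(8), 437) = 1/(-16 - 3*437) = 1/(-16 - 1311) = 1/(-1327) = -1/1327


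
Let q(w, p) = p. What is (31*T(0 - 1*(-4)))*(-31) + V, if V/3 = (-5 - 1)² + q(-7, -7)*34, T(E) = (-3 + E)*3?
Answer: -3489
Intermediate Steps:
T(E) = -9 + 3*E
V = -606 (V = 3*((-5 - 1)² - 7*34) = 3*((-6)² - 238) = 3*(36 - 238) = 3*(-202) = -606)
(31*T(0 - 1*(-4)))*(-31) + V = (31*(-9 + 3*(0 - 1*(-4))))*(-31) - 606 = (31*(-9 + 3*(0 + 4)))*(-31) - 606 = (31*(-9 + 3*4))*(-31) - 606 = (31*(-9 + 12))*(-31) - 606 = (31*3)*(-31) - 606 = 93*(-31) - 606 = -2883 - 606 = -3489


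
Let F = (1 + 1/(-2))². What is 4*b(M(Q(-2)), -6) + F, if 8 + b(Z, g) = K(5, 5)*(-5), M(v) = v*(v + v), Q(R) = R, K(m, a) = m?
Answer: -527/4 ≈ -131.75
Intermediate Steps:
M(v) = 2*v² (M(v) = v*(2*v) = 2*v²)
b(Z, g) = -33 (b(Z, g) = -8 + 5*(-5) = -8 - 25 = -33)
F = ¼ (F = (1 - ½)² = (½)² = ¼ ≈ 0.25000)
4*b(M(Q(-2)), -6) + F = 4*(-33) + ¼ = -132 + ¼ = -527/4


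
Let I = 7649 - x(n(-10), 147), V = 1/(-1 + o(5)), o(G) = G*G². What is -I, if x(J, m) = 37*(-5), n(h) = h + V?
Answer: -7834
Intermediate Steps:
o(G) = G³
V = 1/124 (V = 1/(-1 + 5³) = 1/(-1 + 125) = 1/124 ≈ 0.0080645)
n(h) = 1/124 + h (n(h) = h + 1/124 = 1/124 + h)
x(J, m) = -185
I = 7834 (I = 7649 - 1*(-185) = 7649 + 185 = 7834)
-I = -1*7834 = -7834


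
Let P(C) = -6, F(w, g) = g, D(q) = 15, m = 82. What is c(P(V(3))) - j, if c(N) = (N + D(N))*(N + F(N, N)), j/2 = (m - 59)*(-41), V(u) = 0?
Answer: 1778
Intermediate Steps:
j = -1886 (j = 2*((82 - 59)*(-41)) = 2*(23*(-41)) = 2*(-943) = -1886)
c(N) = 2*N*(15 + N) (c(N) = (N + 15)*(N + N) = (15 + N)*(2*N) = 2*N*(15 + N))
c(P(V(3))) - j = 2*(-6)*(15 - 6) - 1*(-1886) = 2*(-6)*9 + 1886 = -108 + 1886 = 1778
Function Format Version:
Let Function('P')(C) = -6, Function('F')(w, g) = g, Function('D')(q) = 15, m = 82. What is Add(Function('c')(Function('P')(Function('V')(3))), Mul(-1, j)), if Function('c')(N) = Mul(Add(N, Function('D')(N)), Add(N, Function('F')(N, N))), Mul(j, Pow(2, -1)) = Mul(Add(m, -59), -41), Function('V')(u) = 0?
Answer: 1778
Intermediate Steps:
j = -1886 (j = Mul(2, Mul(Add(82, -59), -41)) = Mul(2, Mul(23, -41)) = Mul(2, -943) = -1886)
Function('c')(N) = Mul(2, N, Add(15, N)) (Function('c')(N) = Mul(Add(N, 15), Add(N, N)) = Mul(Add(15, N), Mul(2, N)) = Mul(2, N, Add(15, N)))
Add(Function('c')(Function('P')(Function('V')(3))), Mul(-1, j)) = Add(Mul(2, -6, Add(15, -6)), Mul(-1, -1886)) = Add(Mul(2, -6, 9), 1886) = Add(-108, 1886) = 1778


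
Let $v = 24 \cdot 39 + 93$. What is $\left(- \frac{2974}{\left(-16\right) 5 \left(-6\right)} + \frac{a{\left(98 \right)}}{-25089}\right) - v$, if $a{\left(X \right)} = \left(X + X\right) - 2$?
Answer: $- \frac{2077777781}{2007120} \approx -1035.2$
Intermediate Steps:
$a{\left(X \right)} = -2 + 2 X$ ($a{\left(X \right)} = 2 X - 2 = -2 + 2 X$)
$v = 1029$ ($v = 936 + 93 = 1029$)
$\left(- \frac{2974}{\left(-16\right) 5 \left(-6\right)} + \frac{a{\left(98 \right)}}{-25089}\right) - v = \left(- \frac{2974}{\left(-16\right) 5 \left(-6\right)} + \frac{-2 + 2 \cdot 98}{-25089}\right) - 1029 = \left(- \frac{2974}{\left(-80\right) \left(-6\right)} + \left(-2 + 196\right) \left(- \frac{1}{25089}\right)\right) - 1029 = \left(- \frac{2974}{480} + 194 \left(- \frac{1}{25089}\right)\right) - 1029 = \left(\left(-2974\right) \frac{1}{480} - \frac{194}{25089}\right) - 1029 = \left(- \frac{1487}{240} - \frac{194}{25089}\right) - 1029 = - \frac{12451301}{2007120} - 1029 = - \frac{2077777781}{2007120}$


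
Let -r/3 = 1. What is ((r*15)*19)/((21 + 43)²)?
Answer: -855/4096 ≈ -0.20874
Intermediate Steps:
r = -3 (r = -3*1 = -3)
((r*15)*19)/((21 + 43)²) = (-3*15*19)/((21 + 43)²) = (-45*19)/(64²) = -855/4096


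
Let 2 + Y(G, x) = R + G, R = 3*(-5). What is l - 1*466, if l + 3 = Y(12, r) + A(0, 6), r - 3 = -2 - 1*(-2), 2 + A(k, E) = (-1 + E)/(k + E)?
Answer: -2851/6 ≈ -475.17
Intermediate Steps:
R = -15
A(k, E) = -2 + (-1 + E)/(E + k) (A(k, E) = -2 + (-1 + E)/(k + E) = -2 + (-1 + E)/(E + k))
r = 3 (r = 3 + (-2 - 1*(-2)) = 3 + (-2 + 2) = 3 + 0 = 3)
Y(G, x) = -17 + G (Y(G, x) = -2 + (-15 + G) = -17 + G)
l = -55/6 (l = -3 + ((-17 + 12) + (-1 - 1*6 - 2*0)/(6 + 0)) = -3 + (-5 + (-1 - 6 + 0)/6) = -3 + (-5 + (1/6)*(-7)) = -3 + (-5 - 7/6) = -3 - 37/6 = -55/6 ≈ -9.1667)
l - 1*466 = -55/6 - 1*466 = -55/6 - 466 = -2851/6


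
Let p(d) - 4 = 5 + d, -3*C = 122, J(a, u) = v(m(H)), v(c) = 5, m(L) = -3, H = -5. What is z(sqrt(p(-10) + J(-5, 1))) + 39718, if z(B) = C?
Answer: 119032/3 ≈ 39677.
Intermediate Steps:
J(a, u) = 5
C = -122/3 (C = -1/3*122 = -122/3 ≈ -40.667)
p(d) = 9 + d (p(d) = 4 + (5 + d) = 9 + d)
z(B) = -122/3
z(sqrt(p(-10) + J(-5, 1))) + 39718 = -122/3 + 39718 = 119032/3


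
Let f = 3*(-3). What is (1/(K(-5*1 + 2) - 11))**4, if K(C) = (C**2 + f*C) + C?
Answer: 1/234256 ≈ 4.2688e-6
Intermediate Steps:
f = -9
K(C) = C**2 - 8*C (K(C) = (C**2 - 9*C) + C = C**2 - 8*C)
(1/(K(-5*1 + 2) - 11))**4 = (1/((-5*1 + 2)*(-8 + (-5*1 + 2)) - 11))**4 = (1/((-5 + 2)*(-8 + (-5 + 2)) - 11))**4 = (1/(-3*(-8 - 3) - 11))**4 = (1/(-3*(-11) - 11))**4 = (1/(33 - 11))**4 = (1/22)**4 = 1/234256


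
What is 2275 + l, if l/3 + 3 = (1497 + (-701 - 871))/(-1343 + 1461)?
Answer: 267163/118 ≈ 2264.1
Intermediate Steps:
l = -1287/118 (l = -9 + 3*((1497 + (-701 - 871))/(-1343 + 1461)) = -9 + 3*((1497 - 1572)/118) = -9 + 3*(-75*1/118) = -9 + 3*(-75/118) = -9 - 225/118 = -1287/118 ≈ -10.907)
2275 + l = 2275 - 1287/118 = 267163/118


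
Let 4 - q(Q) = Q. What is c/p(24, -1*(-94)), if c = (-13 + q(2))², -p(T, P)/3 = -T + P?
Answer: -121/210 ≈ -0.57619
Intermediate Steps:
q(Q) = 4 - Q
p(T, P) = -3*P + 3*T (p(T, P) = -3*(-T + P) = -3*(P - T) = -3*P + 3*T)
c = 121 (c = (-13 + (4 - 1*2))² = (-13 + (4 - 2))² = (-13 + 2)² = (-11)² = 121)
c/p(24, -1*(-94)) = 121/(-(-3)*(-94) + 3*24) = 121/(-3*94 + 72) = 121/(-282 + 72) = 121/(-210) = 121*(-1/210) = -121/210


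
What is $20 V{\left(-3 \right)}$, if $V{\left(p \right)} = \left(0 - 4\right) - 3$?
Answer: $-140$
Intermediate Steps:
$V{\left(p \right)} = -7$ ($V{\left(p \right)} = \left(0 - 4\right) - 3 = -4 - 3 = -7$)
$20 V{\left(-3 \right)} = 20 \left(-7\right) = -140$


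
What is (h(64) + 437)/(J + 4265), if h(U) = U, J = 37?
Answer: 167/1434 ≈ 0.11646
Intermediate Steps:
(h(64) + 437)/(J + 4265) = (64 + 437)/(37 + 4265) = 501/4302 = 501*(1/4302) = 167/1434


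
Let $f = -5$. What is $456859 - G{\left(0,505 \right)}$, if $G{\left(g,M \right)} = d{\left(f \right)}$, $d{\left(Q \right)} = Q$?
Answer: $456864$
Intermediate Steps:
$G{\left(g,M \right)} = -5$
$456859 - G{\left(0,505 \right)} = 456859 - -5 = 456859 + 5 = 456864$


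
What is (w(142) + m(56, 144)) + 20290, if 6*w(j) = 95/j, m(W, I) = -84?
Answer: 17215607/852 ≈ 20206.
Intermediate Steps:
w(j) = 95/(6*j) (w(j) = (95/j)/6 = 95/(6*j))
(w(142) + m(56, 144)) + 20290 = ((95/6)/142 - 84) + 20290 = ((95/6)*(1/142) - 84) + 20290 = (95/852 - 84) + 20290 = -71473/852 + 20290 = 17215607/852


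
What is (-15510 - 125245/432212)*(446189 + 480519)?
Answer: -1553100834803105/108053 ≈ -1.4374e+10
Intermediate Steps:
(-15510 - 125245/432212)*(446189 + 480519) = (-15510 - 125245*1/432212)*926708 = (-15510 - 125245/432212)*926708 = -6703733365/432212*926708 = -1553100834803105/108053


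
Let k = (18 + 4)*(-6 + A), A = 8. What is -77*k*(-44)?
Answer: 149072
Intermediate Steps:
k = 44 (k = (18 + 4)*(-6 + 8) = 22*2 = 44)
-77*k*(-44) = -77*44*(-44) = -3388*(-44) = 149072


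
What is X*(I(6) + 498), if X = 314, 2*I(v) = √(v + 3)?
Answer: 156843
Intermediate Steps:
I(v) = √(3 + v)/2 (I(v) = √(v + 3)/2 = √(3 + v)/2)
X*(I(6) + 498) = 314*(√(3 + 6)/2 + 498) = 314*(√9/2 + 498) = 314*((½)*3 + 498) = 314*(3/2 + 498) = 314*(999/2) = 156843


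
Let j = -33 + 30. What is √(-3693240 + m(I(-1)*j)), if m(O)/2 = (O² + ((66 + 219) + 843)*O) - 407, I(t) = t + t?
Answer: I*√3680446 ≈ 1918.4*I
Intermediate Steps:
j = -3
I(t) = 2*t
m(O) = -814 + 2*O² + 2256*O (m(O) = 2*((O² + ((66 + 219) + 843)*O) - 407) = 2*((O² + (285 + 843)*O) - 407) = 2*((O² + 1128*O) - 407) = 2*(-407 + O² + 1128*O) = -814 + 2*O² + 2256*O)
√(-3693240 + m(I(-1)*j)) = √(-3693240 + (-814 + 2*((2*(-1))*(-3))² + 2256*((2*(-1))*(-3)))) = √(-3693240 + (-814 + 2*(-2*(-3))² + 2256*(-2*(-3)))) = √(-3693240 + (-814 + 2*6² + 2256*6)) = √(-3693240 + (-814 + 2*36 + 13536)) = √(-3693240 + (-814 + 72 + 13536)) = √(-3693240 + 12794) = √(-3680446) = I*√3680446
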